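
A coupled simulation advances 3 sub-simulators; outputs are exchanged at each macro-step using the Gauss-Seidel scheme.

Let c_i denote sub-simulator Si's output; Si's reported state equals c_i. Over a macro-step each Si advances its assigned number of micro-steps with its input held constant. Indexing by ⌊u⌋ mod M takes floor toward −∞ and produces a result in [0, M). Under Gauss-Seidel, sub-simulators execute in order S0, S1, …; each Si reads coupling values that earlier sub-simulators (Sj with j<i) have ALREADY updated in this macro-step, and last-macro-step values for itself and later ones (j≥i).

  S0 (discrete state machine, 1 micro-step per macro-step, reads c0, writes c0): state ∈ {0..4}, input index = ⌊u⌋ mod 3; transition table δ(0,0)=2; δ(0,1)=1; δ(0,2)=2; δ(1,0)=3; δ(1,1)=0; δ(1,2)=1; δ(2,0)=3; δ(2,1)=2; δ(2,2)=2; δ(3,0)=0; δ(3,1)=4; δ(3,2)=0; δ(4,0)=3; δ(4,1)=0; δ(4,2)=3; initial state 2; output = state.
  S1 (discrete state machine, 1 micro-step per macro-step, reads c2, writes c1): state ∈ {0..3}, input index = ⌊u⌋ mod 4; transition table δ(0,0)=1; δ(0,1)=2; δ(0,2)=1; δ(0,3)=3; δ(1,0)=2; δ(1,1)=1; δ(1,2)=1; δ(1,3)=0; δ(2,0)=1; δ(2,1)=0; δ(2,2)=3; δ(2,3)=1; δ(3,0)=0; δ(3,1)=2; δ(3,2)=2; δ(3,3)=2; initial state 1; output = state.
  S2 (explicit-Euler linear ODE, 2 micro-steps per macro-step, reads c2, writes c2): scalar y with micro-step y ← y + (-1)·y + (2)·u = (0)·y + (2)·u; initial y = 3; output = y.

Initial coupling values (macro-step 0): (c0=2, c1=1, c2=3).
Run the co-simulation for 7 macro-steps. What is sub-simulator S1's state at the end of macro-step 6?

macro 1: S0 reads c0=2 → after 1×micro: 2; S1 reads c2=3 → after 1×micro: 0; S2 reads c2=3 → after 2×micro: 6 ⇒ (c0=2, c1=0, c2=6)
macro 2: S0 reads c0=2 → after 1×micro: 2; S1 reads c2=6 → after 1×micro: 1; S2 reads c2=6 → after 2×micro: 12 ⇒ (c0=2, c1=1, c2=12)
macro 3: S0 reads c0=2 → after 1×micro: 2; S1 reads c2=12 → after 1×micro: 2; S2 reads c2=12 → after 2×micro: 24 ⇒ (c0=2, c1=2, c2=24)
macro 4: S0 reads c0=2 → after 1×micro: 2; S1 reads c2=24 → after 1×micro: 1; S2 reads c2=24 → after 2×micro: 48 ⇒ (c0=2, c1=1, c2=48)
macro 5: S0 reads c0=2 → after 1×micro: 2; S1 reads c2=48 → after 1×micro: 2; S2 reads c2=48 → after 2×micro: 96 ⇒ (c0=2, c1=2, c2=96)
macro 6: S0 reads c0=2 → after 1×micro: 2; S1 reads c2=96 → after 1×micro: 1; S2 reads c2=96 → after 2×micro: 192 ⇒ (c0=2, c1=1, c2=192)
macro 7: S0 reads c0=2 → after 1×micro: 2; S1 reads c2=192 → after 1×micro: 2; S2 reads c2=192 → after 2×micro: 384 ⇒ (c0=2, c1=2, c2=384)

S1 state at macro-step 6 = 1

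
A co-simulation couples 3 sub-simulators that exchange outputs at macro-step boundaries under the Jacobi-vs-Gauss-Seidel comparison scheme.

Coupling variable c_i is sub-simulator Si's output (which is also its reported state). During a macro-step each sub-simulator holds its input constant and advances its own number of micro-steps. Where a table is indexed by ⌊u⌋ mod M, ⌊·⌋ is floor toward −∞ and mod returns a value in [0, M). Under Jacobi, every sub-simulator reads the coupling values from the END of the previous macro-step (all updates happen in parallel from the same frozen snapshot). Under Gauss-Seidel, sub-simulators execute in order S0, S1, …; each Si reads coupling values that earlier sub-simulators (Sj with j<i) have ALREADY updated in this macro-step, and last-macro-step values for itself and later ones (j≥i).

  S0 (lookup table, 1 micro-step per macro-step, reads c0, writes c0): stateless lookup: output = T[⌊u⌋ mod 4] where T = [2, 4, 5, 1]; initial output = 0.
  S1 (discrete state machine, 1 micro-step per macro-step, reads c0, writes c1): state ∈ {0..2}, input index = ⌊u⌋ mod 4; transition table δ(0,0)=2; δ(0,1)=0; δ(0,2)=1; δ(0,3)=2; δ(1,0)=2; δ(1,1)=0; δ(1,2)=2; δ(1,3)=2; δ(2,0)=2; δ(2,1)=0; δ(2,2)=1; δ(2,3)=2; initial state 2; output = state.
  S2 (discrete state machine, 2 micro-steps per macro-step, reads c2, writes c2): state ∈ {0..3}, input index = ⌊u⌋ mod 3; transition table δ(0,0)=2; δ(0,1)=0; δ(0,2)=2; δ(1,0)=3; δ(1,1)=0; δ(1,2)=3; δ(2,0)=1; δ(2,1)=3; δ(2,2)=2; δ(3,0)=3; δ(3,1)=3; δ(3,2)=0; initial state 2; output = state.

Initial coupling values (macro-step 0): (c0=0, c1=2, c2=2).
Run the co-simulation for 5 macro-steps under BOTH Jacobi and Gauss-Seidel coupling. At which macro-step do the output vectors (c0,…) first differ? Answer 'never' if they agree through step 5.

[Jacobi] macro 1: S0 reads c0=0 → after 1×micro: 2; S1 reads c0=0 → after 1×micro: 2; S2 reads c2=2 → after 2×micro: 2 ⇒ (c0=2, c1=2, c2=2)
[Jacobi] macro 2: S0 reads c0=2 → after 1×micro: 5; S1 reads c0=2 → after 1×micro: 1; S2 reads c2=2 → after 2×micro: 2 ⇒ (c0=5, c1=1, c2=2)
[Jacobi] macro 3: S0 reads c0=5 → after 1×micro: 4; S1 reads c0=5 → after 1×micro: 0; S2 reads c2=2 → after 2×micro: 2 ⇒ (c0=4, c1=0, c2=2)
[Jacobi] macro 4: S0 reads c0=4 → after 1×micro: 2; S1 reads c0=4 → after 1×micro: 2; S2 reads c2=2 → after 2×micro: 2 ⇒ (c0=2, c1=2, c2=2)
[Jacobi] macro 5: S0 reads c0=2 → after 1×micro: 5; S1 reads c0=2 → after 1×micro: 1; S2 reads c2=2 → after 2×micro: 2 ⇒ (c0=5, c1=1, c2=2)
[Gauss-Seidel] macro 1: S0 reads c0=0 → after 1×micro: 2; S1 reads c0=2 → after 1×micro: 1; S2 reads c2=2 → after 2×micro: 2 ⇒ (c0=2, c1=1, c2=2)
[Gauss-Seidel] macro 2: S0 reads c0=2 → after 1×micro: 5; S1 reads c0=5 → after 1×micro: 0; S2 reads c2=2 → after 2×micro: 2 ⇒ (c0=5, c1=0, c2=2)
[Gauss-Seidel] macro 3: S0 reads c0=5 → after 1×micro: 4; S1 reads c0=4 → after 1×micro: 2; S2 reads c2=2 → after 2×micro: 2 ⇒ (c0=4, c1=2, c2=2)
[Gauss-Seidel] macro 4: S0 reads c0=4 → after 1×micro: 2; S1 reads c0=2 → after 1×micro: 1; S2 reads c2=2 → after 2×micro: 2 ⇒ (c0=2, c1=1, c2=2)
[Gauss-Seidel] macro 5: S0 reads c0=2 → after 1×micro: 5; S1 reads c0=5 → after 1×micro: 0; S2 reads c2=2 → after 2×micro: 2 ⇒ (c0=5, c1=0, c2=2)

first divergence at macro-step: 1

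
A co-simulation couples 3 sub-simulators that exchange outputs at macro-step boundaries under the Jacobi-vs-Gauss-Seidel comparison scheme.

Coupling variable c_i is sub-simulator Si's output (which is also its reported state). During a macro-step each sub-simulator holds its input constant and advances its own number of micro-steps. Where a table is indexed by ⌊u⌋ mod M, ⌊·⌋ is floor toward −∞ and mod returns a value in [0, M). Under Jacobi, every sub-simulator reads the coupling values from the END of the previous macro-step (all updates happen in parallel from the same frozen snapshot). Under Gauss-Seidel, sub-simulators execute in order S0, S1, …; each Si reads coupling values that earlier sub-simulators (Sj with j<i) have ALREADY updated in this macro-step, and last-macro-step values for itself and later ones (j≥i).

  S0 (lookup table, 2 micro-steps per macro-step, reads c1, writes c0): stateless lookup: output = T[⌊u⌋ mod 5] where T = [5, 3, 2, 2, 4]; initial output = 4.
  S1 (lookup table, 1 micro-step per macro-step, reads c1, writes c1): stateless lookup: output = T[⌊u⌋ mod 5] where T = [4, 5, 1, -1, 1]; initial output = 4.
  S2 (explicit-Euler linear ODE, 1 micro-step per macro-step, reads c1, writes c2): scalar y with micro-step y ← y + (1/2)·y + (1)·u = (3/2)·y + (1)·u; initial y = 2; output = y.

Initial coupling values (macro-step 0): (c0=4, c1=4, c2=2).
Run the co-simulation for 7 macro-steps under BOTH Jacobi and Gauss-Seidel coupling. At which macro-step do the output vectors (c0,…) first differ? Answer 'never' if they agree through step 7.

first divergence at macro-step: 1

[Jacobi] macro 1: S0 reads c1=4 → after 2×micro: 4; S1 reads c1=4 → after 1×micro: 1; S2 reads c1=4 → after 1×micro: 7 ⇒ (c0=4, c1=1, c2=7)
[Jacobi] macro 2: S0 reads c1=1 → after 2×micro: 3; S1 reads c1=1 → after 1×micro: 5; S2 reads c1=1 → after 1×micro: 23/2 ⇒ (c0=3, c1=5, c2=23/2)
[Jacobi] macro 3: S0 reads c1=5 → after 2×micro: 5; S1 reads c1=5 → after 1×micro: 4; S2 reads c1=5 → after 1×micro: 89/4 ⇒ (c0=5, c1=4, c2=89/4)
[Jacobi] macro 4: S0 reads c1=4 → after 2×micro: 4; S1 reads c1=4 → after 1×micro: 1; S2 reads c1=4 → after 1×micro: 299/8 ⇒ (c0=4, c1=1, c2=299/8)
[Jacobi] macro 5: S0 reads c1=1 → after 2×micro: 3; S1 reads c1=1 → after 1×micro: 5; S2 reads c1=1 → after 1×micro: 913/16 ⇒ (c0=3, c1=5, c2=913/16)
[Jacobi] macro 6: S0 reads c1=5 → after 2×micro: 5; S1 reads c1=5 → after 1×micro: 4; S2 reads c1=5 → after 1×micro: 2899/32 ⇒ (c0=5, c1=4, c2=2899/32)
[Jacobi] macro 7: S0 reads c1=4 → after 2×micro: 4; S1 reads c1=4 → after 1×micro: 1; S2 reads c1=4 → after 1×micro: 8953/64 ⇒ (c0=4, c1=1, c2=8953/64)
[Gauss-Seidel] macro 1: S0 reads c1=4 → after 2×micro: 4; S1 reads c1=4 → after 1×micro: 1; S2 reads c1=1 → after 1×micro: 4 ⇒ (c0=4, c1=1, c2=4)
[Gauss-Seidel] macro 2: S0 reads c1=1 → after 2×micro: 3; S1 reads c1=1 → after 1×micro: 5; S2 reads c1=5 → after 1×micro: 11 ⇒ (c0=3, c1=5, c2=11)
[Gauss-Seidel] macro 3: S0 reads c1=5 → after 2×micro: 5; S1 reads c1=5 → after 1×micro: 4; S2 reads c1=4 → after 1×micro: 41/2 ⇒ (c0=5, c1=4, c2=41/2)
[Gauss-Seidel] macro 4: S0 reads c1=4 → after 2×micro: 4; S1 reads c1=4 → after 1×micro: 1; S2 reads c1=1 → after 1×micro: 127/4 ⇒ (c0=4, c1=1, c2=127/4)
[Gauss-Seidel] macro 5: S0 reads c1=1 → after 2×micro: 3; S1 reads c1=1 → after 1×micro: 5; S2 reads c1=5 → after 1×micro: 421/8 ⇒ (c0=3, c1=5, c2=421/8)
[Gauss-Seidel] macro 6: S0 reads c1=5 → after 2×micro: 5; S1 reads c1=5 → after 1×micro: 4; S2 reads c1=4 → after 1×micro: 1327/16 ⇒ (c0=5, c1=4, c2=1327/16)
[Gauss-Seidel] macro 7: S0 reads c1=4 → after 2×micro: 4; S1 reads c1=4 → after 1×micro: 1; S2 reads c1=1 → after 1×micro: 4013/32 ⇒ (c0=4, c1=1, c2=4013/32)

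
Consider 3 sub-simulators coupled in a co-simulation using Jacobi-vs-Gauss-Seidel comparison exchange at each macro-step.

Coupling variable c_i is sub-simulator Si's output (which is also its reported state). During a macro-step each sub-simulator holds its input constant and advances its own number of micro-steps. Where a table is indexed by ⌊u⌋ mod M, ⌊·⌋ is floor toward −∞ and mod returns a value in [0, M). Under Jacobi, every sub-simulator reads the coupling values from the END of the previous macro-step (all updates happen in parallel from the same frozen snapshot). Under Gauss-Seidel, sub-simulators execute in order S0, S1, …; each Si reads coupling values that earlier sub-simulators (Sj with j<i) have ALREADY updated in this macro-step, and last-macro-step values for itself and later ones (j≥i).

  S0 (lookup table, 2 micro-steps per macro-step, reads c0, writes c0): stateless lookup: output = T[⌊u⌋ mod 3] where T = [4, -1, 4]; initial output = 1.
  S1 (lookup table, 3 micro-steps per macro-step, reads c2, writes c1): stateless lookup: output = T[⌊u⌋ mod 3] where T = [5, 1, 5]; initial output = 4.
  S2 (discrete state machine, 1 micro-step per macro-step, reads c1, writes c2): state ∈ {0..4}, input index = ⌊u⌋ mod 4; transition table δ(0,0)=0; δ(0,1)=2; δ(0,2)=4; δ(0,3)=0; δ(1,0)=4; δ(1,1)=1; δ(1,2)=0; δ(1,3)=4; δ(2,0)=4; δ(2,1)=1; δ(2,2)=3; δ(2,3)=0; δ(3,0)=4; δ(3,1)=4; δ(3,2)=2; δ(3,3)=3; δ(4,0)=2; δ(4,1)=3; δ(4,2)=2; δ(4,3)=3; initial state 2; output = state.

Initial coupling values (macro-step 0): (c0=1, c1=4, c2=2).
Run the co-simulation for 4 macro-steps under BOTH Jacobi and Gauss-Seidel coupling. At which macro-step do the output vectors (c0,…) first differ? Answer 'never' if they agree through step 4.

[Jacobi] macro 1: S0 reads c0=1 → after 2×micro: -1; S1 reads c2=2 → after 3×micro: 5; S2 reads c1=4 → after 1×micro: 4 ⇒ (c0=-1, c1=5, c2=4)
[Jacobi] macro 2: S0 reads c0=-1 → after 2×micro: 4; S1 reads c2=4 → after 3×micro: 1; S2 reads c1=5 → after 1×micro: 3 ⇒ (c0=4, c1=1, c2=3)
[Jacobi] macro 3: S0 reads c0=4 → after 2×micro: -1; S1 reads c2=3 → after 3×micro: 5; S2 reads c1=1 → after 1×micro: 4 ⇒ (c0=-1, c1=5, c2=4)
[Jacobi] macro 4: S0 reads c0=-1 → after 2×micro: 4; S1 reads c2=4 → after 3×micro: 1; S2 reads c1=5 → after 1×micro: 3 ⇒ (c0=4, c1=1, c2=3)
[Gauss-Seidel] macro 1: S0 reads c0=1 → after 2×micro: -1; S1 reads c2=2 → after 3×micro: 5; S2 reads c1=5 → after 1×micro: 1 ⇒ (c0=-1, c1=5, c2=1)
[Gauss-Seidel] macro 2: S0 reads c0=-1 → after 2×micro: 4; S1 reads c2=1 → after 3×micro: 1; S2 reads c1=1 → after 1×micro: 1 ⇒ (c0=4, c1=1, c2=1)
[Gauss-Seidel] macro 3: S0 reads c0=4 → after 2×micro: -1; S1 reads c2=1 → after 3×micro: 1; S2 reads c1=1 → after 1×micro: 1 ⇒ (c0=-1, c1=1, c2=1)
[Gauss-Seidel] macro 4: S0 reads c0=-1 → after 2×micro: 4; S1 reads c2=1 → after 3×micro: 1; S2 reads c1=1 → after 1×micro: 1 ⇒ (c0=4, c1=1, c2=1)

first divergence at macro-step: 1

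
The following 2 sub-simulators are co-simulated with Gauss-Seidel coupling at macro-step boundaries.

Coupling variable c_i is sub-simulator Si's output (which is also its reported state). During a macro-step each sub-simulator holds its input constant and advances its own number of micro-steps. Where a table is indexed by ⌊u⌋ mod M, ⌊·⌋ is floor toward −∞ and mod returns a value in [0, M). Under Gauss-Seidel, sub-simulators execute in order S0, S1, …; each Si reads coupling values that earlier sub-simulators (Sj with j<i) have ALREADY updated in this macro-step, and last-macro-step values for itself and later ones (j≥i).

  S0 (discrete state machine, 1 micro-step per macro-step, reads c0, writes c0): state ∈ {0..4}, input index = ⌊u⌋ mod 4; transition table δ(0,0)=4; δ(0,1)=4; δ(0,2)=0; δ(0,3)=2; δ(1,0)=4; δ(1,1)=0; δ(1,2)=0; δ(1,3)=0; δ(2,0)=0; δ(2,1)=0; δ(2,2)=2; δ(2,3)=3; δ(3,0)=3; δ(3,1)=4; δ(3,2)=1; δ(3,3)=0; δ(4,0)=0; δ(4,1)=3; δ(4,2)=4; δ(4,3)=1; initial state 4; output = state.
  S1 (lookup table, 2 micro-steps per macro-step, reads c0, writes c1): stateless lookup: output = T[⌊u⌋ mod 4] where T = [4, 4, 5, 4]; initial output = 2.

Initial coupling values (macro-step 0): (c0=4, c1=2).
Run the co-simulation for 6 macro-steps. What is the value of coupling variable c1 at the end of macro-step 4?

c1 at macro-step 4 = 4

macro 1: S0 reads c0=4 → after 1×micro: 0; S1 reads c0=0 → after 2×micro: 4 ⇒ (c0=0, c1=4)
macro 2: S0 reads c0=0 → after 1×micro: 4; S1 reads c0=4 → after 2×micro: 4 ⇒ (c0=4, c1=4)
macro 3: S0 reads c0=4 → after 1×micro: 0; S1 reads c0=0 → after 2×micro: 4 ⇒ (c0=0, c1=4)
macro 4: S0 reads c0=0 → after 1×micro: 4; S1 reads c0=4 → after 2×micro: 4 ⇒ (c0=4, c1=4)
macro 5: S0 reads c0=4 → after 1×micro: 0; S1 reads c0=0 → after 2×micro: 4 ⇒ (c0=0, c1=4)
macro 6: S0 reads c0=0 → after 1×micro: 4; S1 reads c0=4 → after 2×micro: 4 ⇒ (c0=4, c1=4)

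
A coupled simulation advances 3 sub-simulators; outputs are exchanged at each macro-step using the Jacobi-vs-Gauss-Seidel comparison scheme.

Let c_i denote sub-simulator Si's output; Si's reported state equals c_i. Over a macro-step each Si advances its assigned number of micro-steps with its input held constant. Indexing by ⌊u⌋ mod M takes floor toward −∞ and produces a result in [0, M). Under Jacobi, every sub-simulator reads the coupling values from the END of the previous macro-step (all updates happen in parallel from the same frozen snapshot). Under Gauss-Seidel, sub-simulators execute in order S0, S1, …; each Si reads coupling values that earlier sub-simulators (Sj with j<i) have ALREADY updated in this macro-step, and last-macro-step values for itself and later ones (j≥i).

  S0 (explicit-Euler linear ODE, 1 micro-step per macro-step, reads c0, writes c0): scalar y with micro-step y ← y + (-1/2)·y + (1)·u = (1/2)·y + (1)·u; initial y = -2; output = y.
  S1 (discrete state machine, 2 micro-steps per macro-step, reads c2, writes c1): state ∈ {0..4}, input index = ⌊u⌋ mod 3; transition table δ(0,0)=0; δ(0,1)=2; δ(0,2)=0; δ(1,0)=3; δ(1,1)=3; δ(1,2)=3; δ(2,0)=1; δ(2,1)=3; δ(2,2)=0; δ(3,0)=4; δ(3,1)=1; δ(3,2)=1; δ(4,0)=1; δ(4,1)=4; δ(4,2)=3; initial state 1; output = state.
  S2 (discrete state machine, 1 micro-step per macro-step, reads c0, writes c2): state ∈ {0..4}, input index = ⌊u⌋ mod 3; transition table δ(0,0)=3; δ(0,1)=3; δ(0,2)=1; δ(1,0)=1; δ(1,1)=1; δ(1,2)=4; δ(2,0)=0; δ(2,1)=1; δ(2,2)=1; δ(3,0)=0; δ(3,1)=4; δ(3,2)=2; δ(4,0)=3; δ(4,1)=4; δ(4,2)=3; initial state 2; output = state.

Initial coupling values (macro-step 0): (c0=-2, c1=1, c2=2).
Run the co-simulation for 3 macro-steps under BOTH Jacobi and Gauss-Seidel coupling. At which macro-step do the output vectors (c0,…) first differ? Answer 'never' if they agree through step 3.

[Jacobi] macro 1: S0 reads c0=-2 → after 1×micro: -3; S1 reads c2=2 → after 2×micro: 1; S2 reads c0=-2 → after 1×micro: 1 ⇒ (c0=-3, c1=1, c2=1)
[Jacobi] macro 2: S0 reads c0=-3 → after 1×micro: -9/2; S1 reads c2=1 → after 2×micro: 1; S2 reads c0=-3 → after 1×micro: 1 ⇒ (c0=-9/2, c1=1, c2=1)
[Jacobi] macro 3: S0 reads c0=-9/2 → after 1×micro: -27/4; S1 reads c2=1 → after 2×micro: 1; S2 reads c0=-9/2 → after 1×micro: 1 ⇒ (c0=-27/4, c1=1, c2=1)
[Gauss-Seidel] macro 1: S0 reads c0=-2 → after 1×micro: -3; S1 reads c2=2 → after 2×micro: 1; S2 reads c0=-3 → after 1×micro: 0 ⇒ (c0=-3, c1=1, c2=0)
[Gauss-Seidel] macro 2: S0 reads c0=-3 → after 1×micro: -9/2; S1 reads c2=0 → after 2×micro: 4; S2 reads c0=-9/2 → after 1×micro: 3 ⇒ (c0=-9/2, c1=4, c2=3)
[Gauss-Seidel] macro 3: S0 reads c0=-9/2 → after 1×micro: -27/4; S1 reads c2=3 → after 2×micro: 3; S2 reads c0=-27/4 → after 1×micro: 2 ⇒ (c0=-27/4, c1=3, c2=2)

first divergence at macro-step: 1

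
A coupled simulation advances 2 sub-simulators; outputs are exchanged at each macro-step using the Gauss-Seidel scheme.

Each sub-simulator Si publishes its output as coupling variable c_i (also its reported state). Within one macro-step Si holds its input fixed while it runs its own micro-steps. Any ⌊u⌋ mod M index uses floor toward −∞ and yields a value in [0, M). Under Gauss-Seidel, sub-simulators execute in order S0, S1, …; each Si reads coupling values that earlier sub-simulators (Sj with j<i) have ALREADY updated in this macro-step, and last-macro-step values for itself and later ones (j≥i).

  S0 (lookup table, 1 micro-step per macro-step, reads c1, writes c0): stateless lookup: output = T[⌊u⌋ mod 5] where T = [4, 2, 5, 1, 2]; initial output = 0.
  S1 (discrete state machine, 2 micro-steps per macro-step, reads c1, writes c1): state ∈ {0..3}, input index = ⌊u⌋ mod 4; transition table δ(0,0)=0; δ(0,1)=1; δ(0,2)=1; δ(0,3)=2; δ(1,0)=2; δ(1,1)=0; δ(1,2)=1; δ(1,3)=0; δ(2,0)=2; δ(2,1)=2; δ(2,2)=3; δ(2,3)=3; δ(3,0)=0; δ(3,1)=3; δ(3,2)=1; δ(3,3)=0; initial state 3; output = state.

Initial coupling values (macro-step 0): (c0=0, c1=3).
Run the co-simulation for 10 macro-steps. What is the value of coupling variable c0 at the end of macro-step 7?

macro 1: S0 reads c1=3 → after 1×micro: 1; S1 reads c1=3 → after 2×micro: 2 ⇒ (c0=1, c1=2)
macro 2: S0 reads c1=2 → after 1×micro: 5; S1 reads c1=2 → after 2×micro: 1 ⇒ (c0=5, c1=1)
macro 3: S0 reads c1=1 → after 1×micro: 2; S1 reads c1=1 → after 2×micro: 1 ⇒ (c0=2, c1=1)
macro 4: S0 reads c1=1 → after 1×micro: 2; S1 reads c1=1 → after 2×micro: 1 ⇒ (c0=2, c1=1)
macro 5: S0 reads c1=1 → after 1×micro: 2; S1 reads c1=1 → after 2×micro: 1 ⇒ (c0=2, c1=1)
macro 6: S0 reads c1=1 → after 1×micro: 2; S1 reads c1=1 → after 2×micro: 1 ⇒ (c0=2, c1=1)
macro 7: S0 reads c1=1 → after 1×micro: 2; S1 reads c1=1 → after 2×micro: 1 ⇒ (c0=2, c1=1)
macro 8: S0 reads c1=1 → after 1×micro: 2; S1 reads c1=1 → after 2×micro: 1 ⇒ (c0=2, c1=1)
macro 9: S0 reads c1=1 → after 1×micro: 2; S1 reads c1=1 → after 2×micro: 1 ⇒ (c0=2, c1=1)
macro 10: S0 reads c1=1 → after 1×micro: 2; S1 reads c1=1 → after 2×micro: 1 ⇒ (c0=2, c1=1)

c0 at macro-step 7 = 2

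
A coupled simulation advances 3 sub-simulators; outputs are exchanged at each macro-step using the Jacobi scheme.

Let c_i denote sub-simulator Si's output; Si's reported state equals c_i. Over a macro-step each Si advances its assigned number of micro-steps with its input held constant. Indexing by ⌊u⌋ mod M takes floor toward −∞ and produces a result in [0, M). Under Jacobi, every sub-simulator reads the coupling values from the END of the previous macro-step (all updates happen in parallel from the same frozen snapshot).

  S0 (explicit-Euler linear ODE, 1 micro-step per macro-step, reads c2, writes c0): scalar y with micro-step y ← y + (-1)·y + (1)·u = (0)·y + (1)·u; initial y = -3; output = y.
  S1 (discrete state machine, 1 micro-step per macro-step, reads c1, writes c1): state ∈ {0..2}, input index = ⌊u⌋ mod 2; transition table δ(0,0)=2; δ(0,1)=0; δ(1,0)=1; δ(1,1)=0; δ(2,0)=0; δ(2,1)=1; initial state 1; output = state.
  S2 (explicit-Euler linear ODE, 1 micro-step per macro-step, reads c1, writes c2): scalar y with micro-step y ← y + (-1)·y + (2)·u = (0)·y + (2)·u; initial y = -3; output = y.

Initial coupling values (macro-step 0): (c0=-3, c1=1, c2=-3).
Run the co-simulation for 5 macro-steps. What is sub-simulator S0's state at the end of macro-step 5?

S0 state at macro-step 5 = 0

macro 1: S0 reads c2=-3 → after 1×micro: -3; S1 reads c1=1 → after 1×micro: 0; S2 reads c1=1 → after 1×micro: 2 ⇒ (c0=-3, c1=0, c2=2)
macro 2: S0 reads c2=2 → after 1×micro: 2; S1 reads c1=0 → after 1×micro: 2; S2 reads c1=0 → after 1×micro: 0 ⇒ (c0=2, c1=2, c2=0)
macro 3: S0 reads c2=0 → after 1×micro: 0; S1 reads c1=2 → after 1×micro: 0; S2 reads c1=2 → after 1×micro: 4 ⇒ (c0=0, c1=0, c2=4)
macro 4: S0 reads c2=4 → after 1×micro: 4; S1 reads c1=0 → after 1×micro: 2; S2 reads c1=0 → after 1×micro: 0 ⇒ (c0=4, c1=2, c2=0)
macro 5: S0 reads c2=0 → after 1×micro: 0; S1 reads c1=2 → after 1×micro: 0; S2 reads c1=2 → after 1×micro: 4 ⇒ (c0=0, c1=0, c2=4)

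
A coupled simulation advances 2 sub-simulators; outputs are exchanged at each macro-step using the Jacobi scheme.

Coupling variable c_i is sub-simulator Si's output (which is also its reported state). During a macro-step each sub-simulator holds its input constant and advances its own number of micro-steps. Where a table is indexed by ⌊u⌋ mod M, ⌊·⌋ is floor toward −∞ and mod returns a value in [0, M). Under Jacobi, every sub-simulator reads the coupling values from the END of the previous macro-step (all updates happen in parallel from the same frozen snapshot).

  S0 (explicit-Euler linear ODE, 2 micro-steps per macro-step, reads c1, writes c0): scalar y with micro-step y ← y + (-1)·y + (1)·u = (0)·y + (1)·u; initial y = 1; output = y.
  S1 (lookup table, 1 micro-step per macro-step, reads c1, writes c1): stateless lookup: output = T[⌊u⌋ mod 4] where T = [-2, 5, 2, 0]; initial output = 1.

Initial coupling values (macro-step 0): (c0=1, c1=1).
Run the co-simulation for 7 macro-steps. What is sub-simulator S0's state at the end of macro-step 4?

macro 1: S0 reads c1=1 → after 2×micro: 1; S1 reads c1=1 → after 1×micro: 5 ⇒ (c0=1, c1=5)
macro 2: S0 reads c1=5 → after 2×micro: 5; S1 reads c1=5 → after 1×micro: 5 ⇒ (c0=5, c1=5)
macro 3: S0 reads c1=5 → after 2×micro: 5; S1 reads c1=5 → after 1×micro: 5 ⇒ (c0=5, c1=5)
macro 4: S0 reads c1=5 → after 2×micro: 5; S1 reads c1=5 → after 1×micro: 5 ⇒ (c0=5, c1=5)
macro 5: S0 reads c1=5 → after 2×micro: 5; S1 reads c1=5 → after 1×micro: 5 ⇒ (c0=5, c1=5)
macro 6: S0 reads c1=5 → after 2×micro: 5; S1 reads c1=5 → after 1×micro: 5 ⇒ (c0=5, c1=5)
macro 7: S0 reads c1=5 → after 2×micro: 5; S1 reads c1=5 → after 1×micro: 5 ⇒ (c0=5, c1=5)

S0 state at macro-step 4 = 5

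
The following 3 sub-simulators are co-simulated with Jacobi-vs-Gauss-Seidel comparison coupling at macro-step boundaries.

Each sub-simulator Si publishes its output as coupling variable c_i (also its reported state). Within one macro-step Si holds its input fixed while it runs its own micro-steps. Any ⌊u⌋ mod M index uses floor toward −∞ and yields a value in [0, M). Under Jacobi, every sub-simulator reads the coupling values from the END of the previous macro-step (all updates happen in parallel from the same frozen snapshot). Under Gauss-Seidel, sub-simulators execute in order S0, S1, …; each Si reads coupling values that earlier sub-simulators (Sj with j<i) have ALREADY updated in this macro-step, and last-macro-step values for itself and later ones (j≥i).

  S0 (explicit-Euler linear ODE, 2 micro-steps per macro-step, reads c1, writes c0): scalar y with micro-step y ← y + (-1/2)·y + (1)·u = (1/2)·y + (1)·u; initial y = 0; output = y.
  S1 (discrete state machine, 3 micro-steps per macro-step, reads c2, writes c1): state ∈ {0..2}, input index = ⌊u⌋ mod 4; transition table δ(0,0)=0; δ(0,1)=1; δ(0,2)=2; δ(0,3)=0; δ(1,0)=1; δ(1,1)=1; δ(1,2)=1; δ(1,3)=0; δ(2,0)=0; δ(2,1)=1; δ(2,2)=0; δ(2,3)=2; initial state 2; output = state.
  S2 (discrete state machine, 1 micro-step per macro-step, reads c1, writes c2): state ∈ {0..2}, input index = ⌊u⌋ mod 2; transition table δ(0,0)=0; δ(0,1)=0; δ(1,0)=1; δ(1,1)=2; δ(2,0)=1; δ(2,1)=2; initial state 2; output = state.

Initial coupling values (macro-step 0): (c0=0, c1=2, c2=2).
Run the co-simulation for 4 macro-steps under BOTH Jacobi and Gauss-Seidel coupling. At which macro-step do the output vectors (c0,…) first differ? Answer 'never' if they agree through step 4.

first divergence at macro-step: 2

[Jacobi] macro 1: S0 reads c1=2 → after 2×micro: 3; S1 reads c2=2 → after 3×micro: 0; S2 reads c1=2 → after 1×micro: 1 ⇒ (c0=3, c1=0, c2=1)
[Jacobi] macro 2: S0 reads c1=0 → after 2×micro: 3/4; S1 reads c2=1 → after 3×micro: 1; S2 reads c1=0 → after 1×micro: 1 ⇒ (c0=3/4, c1=1, c2=1)
[Jacobi] macro 3: S0 reads c1=1 → after 2×micro: 27/16; S1 reads c2=1 → after 3×micro: 1; S2 reads c1=1 → after 1×micro: 2 ⇒ (c0=27/16, c1=1, c2=2)
[Jacobi] macro 4: S0 reads c1=1 → after 2×micro: 123/64; S1 reads c2=2 → after 3×micro: 1; S2 reads c1=1 → after 1×micro: 2 ⇒ (c0=123/64, c1=1, c2=2)
[Gauss-Seidel] macro 1: S0 reads c1=2 → after 2×micro: 3; S1 reads c2=2 → after 3×micro: 0; S2 reads c1=0 → after 1×micro: 1 ⇒ (c0=3, c1=0, c2=1)
[Gauss-Seidel] macro 2: S0 reads c1=0 → after 2×micro: 3/4; S1 reads c2=1 → after 3×micro: 1; S2 reads c1=1 → after 1×micro: 2 ⇒ (c0=3/4, c1=1, c2=2)
[Gauss-Seidel] macro 3: S0 reads c1=1 → after 2×micro: 27/16; S1 reads c2=2 → after 3×micro: 1; S2 reads c1=1 → after 1×micro: 2 ⇒ (c0=27/16, c1=1, c2=2)
[Gauss-Seidel] macro 4: S0 reads c1=1 → after 2×micro: 123/64; S1 reads c2=2 → after 3×micro: 1; S2 reads c1=1 → after 1×micro: 2 ⇒ (c0=123/64, c1=1, c2=2)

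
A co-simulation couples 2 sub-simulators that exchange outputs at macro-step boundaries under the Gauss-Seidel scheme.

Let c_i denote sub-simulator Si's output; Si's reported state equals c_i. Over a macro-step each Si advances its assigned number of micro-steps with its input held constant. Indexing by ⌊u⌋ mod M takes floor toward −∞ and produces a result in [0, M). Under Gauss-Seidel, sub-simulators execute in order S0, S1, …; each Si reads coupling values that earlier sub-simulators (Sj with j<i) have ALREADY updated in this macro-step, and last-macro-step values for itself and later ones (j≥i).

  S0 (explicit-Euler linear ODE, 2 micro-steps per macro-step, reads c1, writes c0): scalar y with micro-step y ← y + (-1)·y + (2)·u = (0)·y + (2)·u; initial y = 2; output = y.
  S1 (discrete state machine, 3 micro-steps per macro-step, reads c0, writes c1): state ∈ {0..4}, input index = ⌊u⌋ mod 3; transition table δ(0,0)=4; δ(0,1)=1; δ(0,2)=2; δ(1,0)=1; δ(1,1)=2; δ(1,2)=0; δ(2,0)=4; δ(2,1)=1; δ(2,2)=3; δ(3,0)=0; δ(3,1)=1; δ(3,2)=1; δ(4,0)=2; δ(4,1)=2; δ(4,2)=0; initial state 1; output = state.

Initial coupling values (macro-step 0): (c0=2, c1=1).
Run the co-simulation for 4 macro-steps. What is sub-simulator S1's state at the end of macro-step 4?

S1 state at macro-step 4 = 3

macro 1: S0 reads c1=1 → after 2×micro: 2; S1 reads c0=2 → after 3×micro: 3 ⇒ (c0=2, c1=3)
macro 2: S0 reads c1=3 → after 2×micro: 6; S1 reads c0=6 → after 3×micro: 2 ⇒ (c0=6, c1=2)
macro 3: S0 reads c1=2 → after 2×micro: 4; S1 reads c0=4 → after 3×micro: 1 ⇒ (c0=4, c1=1)
macro 4: S0 reads c1=1 → after 2×micro: 2; S1 reads c0=2 → after 3×micro: 3 ⇒ (c0=2, c1=3)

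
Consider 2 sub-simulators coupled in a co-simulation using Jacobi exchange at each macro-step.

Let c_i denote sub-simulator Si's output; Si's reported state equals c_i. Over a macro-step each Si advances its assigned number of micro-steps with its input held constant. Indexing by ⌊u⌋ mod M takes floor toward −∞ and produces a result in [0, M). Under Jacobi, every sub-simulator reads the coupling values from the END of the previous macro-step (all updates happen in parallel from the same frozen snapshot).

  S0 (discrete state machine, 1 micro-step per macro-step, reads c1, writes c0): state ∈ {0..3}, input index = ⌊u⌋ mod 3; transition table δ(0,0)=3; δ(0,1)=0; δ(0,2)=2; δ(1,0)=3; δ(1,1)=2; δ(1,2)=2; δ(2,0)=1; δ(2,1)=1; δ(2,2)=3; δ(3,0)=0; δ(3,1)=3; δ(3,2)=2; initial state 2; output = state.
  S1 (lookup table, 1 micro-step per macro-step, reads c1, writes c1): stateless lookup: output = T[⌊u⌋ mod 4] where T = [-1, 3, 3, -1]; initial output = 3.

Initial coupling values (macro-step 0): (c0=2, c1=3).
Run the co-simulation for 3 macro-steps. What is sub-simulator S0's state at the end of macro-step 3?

macro 1: S0 reads c1=3 → after 1×micro: 1; S1 reads c1=3 → after 1×micro: -1 ⇒ (c0=1, c1=-1)
macro 2: S0 reads c1=-1 → after 1×micro: 2; S1 reads c1=-1 → after 1×micro: -1 ⇒ (c0=2, c1=-1)
macro 3: S0 reads c1=-1 → after 1×micro: 3; S1 reads c1=-1 → after 1×micro: -1 ⇒ (c0=3, c1=-1)

S0 state at macro-step 3 = 3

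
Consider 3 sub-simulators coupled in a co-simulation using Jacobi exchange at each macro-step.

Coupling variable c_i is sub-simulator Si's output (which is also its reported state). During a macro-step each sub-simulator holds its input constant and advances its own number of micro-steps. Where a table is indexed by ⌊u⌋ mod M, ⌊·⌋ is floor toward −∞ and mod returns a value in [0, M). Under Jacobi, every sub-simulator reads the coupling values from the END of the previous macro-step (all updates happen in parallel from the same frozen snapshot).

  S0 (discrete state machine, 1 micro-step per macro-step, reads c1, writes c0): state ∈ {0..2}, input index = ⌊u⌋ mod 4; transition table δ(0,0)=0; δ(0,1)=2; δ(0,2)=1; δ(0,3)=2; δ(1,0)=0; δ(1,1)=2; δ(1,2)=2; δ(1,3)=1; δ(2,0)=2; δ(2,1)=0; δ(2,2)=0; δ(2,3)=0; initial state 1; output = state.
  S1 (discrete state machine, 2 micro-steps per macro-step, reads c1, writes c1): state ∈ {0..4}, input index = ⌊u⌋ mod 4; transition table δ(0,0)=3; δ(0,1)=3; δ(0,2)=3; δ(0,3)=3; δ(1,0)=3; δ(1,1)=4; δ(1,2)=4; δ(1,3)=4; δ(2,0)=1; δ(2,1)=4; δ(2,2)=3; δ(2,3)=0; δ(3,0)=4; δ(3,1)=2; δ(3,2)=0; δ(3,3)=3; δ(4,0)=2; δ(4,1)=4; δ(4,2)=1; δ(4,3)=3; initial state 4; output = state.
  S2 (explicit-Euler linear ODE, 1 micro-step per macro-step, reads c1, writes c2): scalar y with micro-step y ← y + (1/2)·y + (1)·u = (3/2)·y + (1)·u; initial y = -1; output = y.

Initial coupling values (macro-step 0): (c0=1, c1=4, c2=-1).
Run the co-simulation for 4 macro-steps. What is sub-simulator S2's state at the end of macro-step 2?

S2 state at macro-step 2 = 19/4

macro 1: S0 reads c1=4 → after 1×micro: 0; S1 reads c1=4 → after 2×micro: 1; S2 reads c1=4 → after 1×micro: 5/2 ⇒ (c0=0, c1=1, c2=5/2)
macro 2: S0 reads c1=1 → after 1×micro: 2; S1 reads c1=1 → after 2×micro: 4; S2 reads c1=1 → after 1×micro: 19/4 ⇒ (c0=2, c1=4, c2=19/4)
macro 3: S0 reads c1=4 → after 1×micro: 2; S1 reads c1=4 → after 2×micro: 1; S2 reads c1=4 → after 1×micro: 89/8 ⇒ (c0=2, c1=1, c2=89/8)
macro 4: S0 reads c1=1 → after 1×micro: 0; S1 reads c1=1 → after 2×micro: 4; S2 reads c1=1 → after 1×micro: 283/16 ⇒ (c0=0, c1=4, c2=283/16)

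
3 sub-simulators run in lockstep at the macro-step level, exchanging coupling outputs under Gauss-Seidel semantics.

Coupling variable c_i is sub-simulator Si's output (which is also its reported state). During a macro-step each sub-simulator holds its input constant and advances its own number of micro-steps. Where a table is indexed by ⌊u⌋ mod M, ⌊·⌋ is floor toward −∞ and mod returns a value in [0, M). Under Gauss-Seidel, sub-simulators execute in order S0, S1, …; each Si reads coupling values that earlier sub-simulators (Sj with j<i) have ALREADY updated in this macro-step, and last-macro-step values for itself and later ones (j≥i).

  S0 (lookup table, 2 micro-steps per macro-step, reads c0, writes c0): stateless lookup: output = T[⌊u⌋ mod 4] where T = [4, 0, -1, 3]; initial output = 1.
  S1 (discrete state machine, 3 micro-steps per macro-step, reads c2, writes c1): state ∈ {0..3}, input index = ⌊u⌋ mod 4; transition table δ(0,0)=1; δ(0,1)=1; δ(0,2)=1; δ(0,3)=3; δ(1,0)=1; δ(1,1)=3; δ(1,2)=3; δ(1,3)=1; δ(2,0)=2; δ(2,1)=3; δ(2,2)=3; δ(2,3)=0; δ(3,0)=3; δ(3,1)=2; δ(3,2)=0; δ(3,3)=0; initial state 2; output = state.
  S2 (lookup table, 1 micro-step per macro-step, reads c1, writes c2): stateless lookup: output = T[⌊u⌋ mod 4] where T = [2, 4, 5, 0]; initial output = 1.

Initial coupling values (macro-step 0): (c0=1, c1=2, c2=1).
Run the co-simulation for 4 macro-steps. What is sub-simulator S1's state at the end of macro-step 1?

macro 1: S0 reads c0=1 → after 2×micro: 0; S1 reads c2=1 → after 3×micro: 3; S2 reads c1=3 → after 1×micro: 0 ⇒ (c0=0, c1=3, c2=0)
macro 2: S0 reads c0=0 → after 2×micro: 4; S1 reads c2=0 → after 3×micro: 3; S2 reads c1=3 → after 1×micro: 0 ⇒ (c0=4, c1=3, c2=0)
macro 3: S0 reads c0=4 → after 2×micro: 4; S1 reads c2=0 → after 3×micro: 3; S2 reads c1=3 → after 1×micro: 0 ⇒ (c0=4, c1=3, c2=0)
macro 4: S0 reads c0=4 → after 2×micro: 4; S1 reads c2=0 → after 3×micro: 3; S2 reads c1=3 → after 1×micro: 0 ⇒ (c0=4, c1=3, c2=0)

S1 state at macro-step 1 = 3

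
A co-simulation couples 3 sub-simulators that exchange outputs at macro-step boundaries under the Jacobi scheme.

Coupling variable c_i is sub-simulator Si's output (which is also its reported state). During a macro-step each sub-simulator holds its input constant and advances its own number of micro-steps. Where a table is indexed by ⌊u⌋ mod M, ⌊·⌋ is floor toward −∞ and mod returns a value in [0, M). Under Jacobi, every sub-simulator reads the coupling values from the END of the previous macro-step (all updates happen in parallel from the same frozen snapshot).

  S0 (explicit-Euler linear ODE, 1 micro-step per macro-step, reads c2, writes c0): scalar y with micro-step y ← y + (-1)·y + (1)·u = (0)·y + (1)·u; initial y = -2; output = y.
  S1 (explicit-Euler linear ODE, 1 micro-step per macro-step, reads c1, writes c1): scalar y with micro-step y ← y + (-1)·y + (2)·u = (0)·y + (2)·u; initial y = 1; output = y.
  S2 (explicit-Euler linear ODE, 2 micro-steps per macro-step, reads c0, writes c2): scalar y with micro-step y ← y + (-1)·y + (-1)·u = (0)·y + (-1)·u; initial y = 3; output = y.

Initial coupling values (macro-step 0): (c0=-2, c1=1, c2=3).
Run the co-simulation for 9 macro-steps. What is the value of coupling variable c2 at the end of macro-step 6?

c2 at macro-step 6 = -3

macro 1: S0 reads c2=3 → after 1×micro: 3; S1 reads c1=1 → after 1×micro: 2; S2 reads c0=-2 → after 2×micro: 2 ⇒ (c0=3, c1=2, c2=2)
macro 2: S0 reads c2=2 → after 1×micro: 2; S1 reads c1=2 → after 1×micro: 4; S2 reads c0=3 → after 2×micro: -3 ⇒ (c0=2, c1=4, c2=-3)
macro 3: S0 reads c2=-3 → after 1×micro: -3; S1 reads c1=4 → after 1×micro: 8; S2 reads c0=2 → after 2×micro: -2 ⇒ (c0=-3, c1=8, c2=-2)
macro 4: S0 reads c2=-2 → after 1×micro: -2; S1 reads c1=8 → after 1×micro: 16; S2 reads c0=-3 → after 2×micro: 3 ⇒ (c0=-2, c1=16, c2=3)
macro 5: S0 reads c2=3 → after 1×micro: 3; S1 reads c1=16 → after 1×micro: 32; S2 reads c0=-2 → after 2×micro: 2 ⇒ (c0=3, c1=32, c2=2)
macro 6: S0 reads c2=2 → after 1×micro: 2; S1 reads c1=32 → after 1×micro: 64; S2 reads c0=3 → after 2×micro: -3 ⇒ (c0=2, c1=64, c2=-3)
macro 7: S0 reads c2=-3 → after 1×micro: -3; S1 reads c1=64 → after 1×micro: 128; S2 reads c0=2 → after 2×micro: -2 ⇒ (c0=-3, c1=128, c2=-2)
macro 8: S0 reads c2=-2 → after 1×micro: -2; S1 reads c1=128 → after 1×micro: 256; S2 reads c0=-3 → after 2×micro: 3 ⇒ (c0=-2, c1=256, c2=3)
macro 9: S0 reads c2=3 → after 1×micro: 3; S1 reads c1=256 → after 1×micro: 512; S2 reads c0=-2 → after 2×micro: 2 ⇒ (c0=3, c1=512, c2=2)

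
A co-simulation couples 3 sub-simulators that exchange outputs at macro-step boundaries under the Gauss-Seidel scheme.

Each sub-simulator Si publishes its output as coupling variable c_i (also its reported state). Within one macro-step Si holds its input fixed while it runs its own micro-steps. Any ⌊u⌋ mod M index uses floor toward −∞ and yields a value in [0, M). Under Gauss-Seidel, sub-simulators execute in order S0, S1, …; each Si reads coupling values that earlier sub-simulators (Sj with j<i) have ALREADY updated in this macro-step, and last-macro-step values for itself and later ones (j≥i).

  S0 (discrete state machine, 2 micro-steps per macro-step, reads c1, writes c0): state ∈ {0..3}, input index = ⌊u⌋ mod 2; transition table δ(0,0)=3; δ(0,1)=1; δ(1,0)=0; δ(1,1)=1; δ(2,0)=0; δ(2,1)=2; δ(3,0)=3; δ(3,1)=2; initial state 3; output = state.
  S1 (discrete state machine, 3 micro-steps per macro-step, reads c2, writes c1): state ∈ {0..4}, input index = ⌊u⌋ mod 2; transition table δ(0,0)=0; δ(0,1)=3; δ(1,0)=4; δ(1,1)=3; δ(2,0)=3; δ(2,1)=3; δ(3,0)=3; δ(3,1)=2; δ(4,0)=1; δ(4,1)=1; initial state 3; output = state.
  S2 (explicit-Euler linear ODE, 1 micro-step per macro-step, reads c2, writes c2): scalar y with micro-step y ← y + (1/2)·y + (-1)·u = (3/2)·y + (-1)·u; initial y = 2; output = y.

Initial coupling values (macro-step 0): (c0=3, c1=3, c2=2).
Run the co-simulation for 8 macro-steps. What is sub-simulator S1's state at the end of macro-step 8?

S1 state at macro-step 8 = 3

macro 1: S0 reads c1=3 → after 2×micro: 2; S1 reads c2=2 → after 3×micro: 3; S2 reads c2=2 → after 1×micro: 1 ⇒ (c0=2, c1=3, c2=1)
macro 2: S0 reads c1=3 → after 2×micro: 2; S1 reads c2=1 → after 3×micro: 2; S2 reads c2=1 → after 1×micro: 1/2 ⇒ (c0=2, c1=2, c2=1/2)
macro 3: S0 reads c1=2 → after 2×micro: 3; S1 reads c2=1/2 → after 3×micro: 3; S2 reads c2=1/2 → after 1×micro: 1/4 ⇒ (c0=3, c1=3, c2=1/4)
macro 4: S0 reads c1=3 → after 2×micro: 2; S1 reads c2=1/4 → after 3×micro: 3; S2 reads c2=1/4 → after 1×micro: 1/8 ⇒ (c0=2, c1=3, c2=1/8)
macro 5: S0 reads c1=3 → after 2×micro: 2; S1 reads c2=1/8 → after 3×micro: 3; S2 reads c2=1/8 → after 1×micro: 1/16 ⇒ (c0=2, c1=3, c2=1/16)
macro 6: S0 reads c1=3 → after 2×micro: 2; S1 reads c2=1/16 → after 3×micro: 3; S2 reads c2=1/16 → after 1×micro: 1/32 ⇒ (c0=2, c1=3, c2=1/32)
macro 7: S0 reads c1=3 → after 2×micro: 2; S1 reads c2=1/32 → after 3×micro: 3; S2 reads c2=1/32 → after 1×micro: 1/64 ⇒ (c0=2, c1=3, c2=1/64)
macro 8: S0 reads c1=3 → after 2×micro: 2; S1 reads c2=1/64 → after 3×micro: 3; S2 reads c2=1/64 → after 1×micro: 1/128 ⇒ (c0=2, c1=3, c2=1/128)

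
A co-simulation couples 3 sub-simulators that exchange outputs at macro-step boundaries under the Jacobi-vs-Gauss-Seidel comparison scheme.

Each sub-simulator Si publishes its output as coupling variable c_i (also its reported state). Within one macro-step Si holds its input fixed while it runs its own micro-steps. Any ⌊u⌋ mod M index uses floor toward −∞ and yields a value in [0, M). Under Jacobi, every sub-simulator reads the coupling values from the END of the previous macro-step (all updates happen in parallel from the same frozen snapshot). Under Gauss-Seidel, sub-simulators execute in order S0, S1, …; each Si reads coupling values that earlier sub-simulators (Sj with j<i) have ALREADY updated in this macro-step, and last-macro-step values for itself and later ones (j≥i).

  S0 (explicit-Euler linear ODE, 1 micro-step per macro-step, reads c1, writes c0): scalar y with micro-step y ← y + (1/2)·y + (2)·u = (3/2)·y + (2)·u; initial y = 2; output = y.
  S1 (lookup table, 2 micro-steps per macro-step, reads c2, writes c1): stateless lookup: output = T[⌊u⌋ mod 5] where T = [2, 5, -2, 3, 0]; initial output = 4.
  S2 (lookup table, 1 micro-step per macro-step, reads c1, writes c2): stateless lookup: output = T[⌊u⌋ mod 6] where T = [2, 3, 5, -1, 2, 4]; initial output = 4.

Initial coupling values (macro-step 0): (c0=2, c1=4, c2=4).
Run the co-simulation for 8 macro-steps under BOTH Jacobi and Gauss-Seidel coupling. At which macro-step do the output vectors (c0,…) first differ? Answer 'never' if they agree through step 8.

first divergence at macro-step: never

[Jacobi] macro 1: S0 reads c1=4 → after 1×micro: 11; S1 reads c2=4 → after 2×micro: 0; S2 reads c1=4 → after 1×micro: 2 ⇒ (c0=11, c1=0, c2=2)
[Jacobi] macro 2: S0 reads c1=0 → after 1×micro: 33/2; S1 reads c2=2 → after 2×micro: -2; S2 reads c1=0 → after 1×micro: 2 ⇒ (c0=33/2, c1=-2, c2=2)
[Jacobi] macro 3: S0 reads c1=-2 → after 1×micro: 83/4; S1 reads c2=2 → after 2×micro: -2; S2 reads c1=-2 → after 1×micro: 2 ⇒ (c0=83/4, c1=-2, c2=2)
[Jacobi] macro 4: S0 reads c1=-2 → after 1×micro: 217/8; S1 reads c2=2 → after 2×micro: -2; S2 reads c1=-2 → after 1×micro: 2 ⇒ (c0=217/8, c1=-2, c2=2)
[Jacobi] macro 5: S0 reads c1=-2 → after 1×micro: 587/16; S1 reads c2=2 → after 2×micro: -2; S2 reads c1=-2 → after 1×micro: 2 ⇒ (c0=587/16, c1=-2, c2=2)
[Jacobi] macro 6: S0 reads c1=-2 → after 1×micro: 1633/32; S1 reads c2=2 → after 2×micro: -2; S2 reads c1=-2 → after 1×micro: 2 ⇒ (c0=1633/32, c1=-2, c2=2)
[Jacobi] macro 7: S0 reads c1=-2 → after 1×micro: 4643/64; S1 reads c2=2 → after 2×micro: -2; S2 reads c1=-2 → after 1×micro: 2 ⇒ (c0=4643/64, c1=-2, c2=2)
[Jacobi] macro 8: S0 reads c1=-2 → after 1×micro: 13417/128; S1 reads c2=2 → after 2×micro: -2; S2 reads c1=-2 → after 1×micro: 2 ⇒ (c0=13417/128, c1=-2, c2=2)
[Gauss-Seidel] macro 1: S0 reads c1=4 → after 1×micro: 11; S1 reads c2=4 → after 2×micro: 0; S2 reads c1=0 → after 1×micro: 2 ⇒ (c0=11, c1=0, c2=2)
[Gauss-Seidel] macro 2: S0 reads c1=0 → after 1×micro: 33/2; S1 reads c2=2 → after 2×micro: -2; S2 reads c1=-2 → after 1×micro: 2 ⇒ (c0=33/2, c1=-2, c2=2)
[Gauss-Seidel] macro 3: S0 reads c1=-2 → after 1×micro: 83/4; S1 reads c2=2 → after 2×micro: -2; S2 reads c1=-2 → after 1×micro: 2 ⇒ (c0=83/4, c1=-2, c2=2)
[Gauss-Seidel] macro 4: S0 reads c1=-2 → after 1×micro: 217/8; S1 reads c2=2 → after 2×micro: -2; S2 reads c1=-2 → after 1×micro: 2 ⇒ (c0=217/8, c1=-2, c2=2)
[Gauss-Seidel] macro 5: S0 reads c1=-2 → after 1×micro: 587/16; S1 reads c2=2 → after 2×micro: -2; S2 reads c1=-2 → after 1×micro: 2 ⇒ (c0=587/16, c1=-2, c2=2)
[Gauss-Seidel] macro 6: S0 reads c1=-2 → after 1×micro: 1633/32; S1 reads c2=2 → after 2×micro: -2; S2 reads c1=-2 → after 1×micro: 2 ⇒ (c0=1633/32, c1=-2, c2=2)
[Gauss-Seidel] macro 7: S0 reads c1=-2 → after 1×micro: 4643/64; S1 reads c2=2 → after 2×micro: -2; S2 reads c1=-2 → after 1×micro: 2 ⇒ (c0=4643/64, c1=-2, c2=2)
[Gauss-Seidel] macro 8: S0 reads c1=-2 → after 1×micro: 13417/128; S1 reads c2=2 → after 2×micro: -2; S2 reads c1=-2 → after 1×micro: 2 ⇒ (c0=13417/128, c1=-2, c2=2)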